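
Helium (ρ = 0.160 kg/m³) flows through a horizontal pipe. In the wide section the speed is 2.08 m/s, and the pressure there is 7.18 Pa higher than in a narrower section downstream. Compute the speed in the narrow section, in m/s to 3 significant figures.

With h₁ = h₂, rearranging Bernoulli gives v₂ = √(v₁² + 2ΔP/ρ).
v₂ = √(2.08² + 2·7.18/0.160) = √(4.33 + 89.8) = 9.70 m/s.

9.70 m/s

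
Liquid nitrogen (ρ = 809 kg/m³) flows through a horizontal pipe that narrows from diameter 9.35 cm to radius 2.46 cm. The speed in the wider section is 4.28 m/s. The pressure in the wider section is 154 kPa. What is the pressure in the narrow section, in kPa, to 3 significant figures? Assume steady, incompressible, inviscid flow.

64.8 kPa

Mass conservation (A₁v₁ = A₂v₂) gives v₂ = 4.28 × 68.7/19.0 = 15.5 m/s.
Along the horizontal streamline, P + ½ρv² is constant.
P₂ = P₁ − ½ρ(v₂² − v₁²) = 154000 − ½·809·(15.5² − 4.28²) = 154000 − 89200 = 64800 Pa.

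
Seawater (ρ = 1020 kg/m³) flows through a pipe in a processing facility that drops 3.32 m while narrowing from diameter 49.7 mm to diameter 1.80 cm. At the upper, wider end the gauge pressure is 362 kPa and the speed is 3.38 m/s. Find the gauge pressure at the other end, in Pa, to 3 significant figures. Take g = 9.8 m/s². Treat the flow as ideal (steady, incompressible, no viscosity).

P₂ = 62400 Pa

Continuity gives A₁v₁ = A₂v₂, so v₂ = (19.4 cm²)/(2.54 cm²) × 3.38 m/s = 25.8 m/s.
Energy conservation along the streamline gives P₂ = P₁ − ½ρ(v₂² − v₁²) − ρg(h₂ − h₁).
P₂ = 362000 + ½·1020·(3.38² − 25.8²) − 1020·9.8·(−3.32) = 362000 + (-333000) − (-33200) = 62400 Pa.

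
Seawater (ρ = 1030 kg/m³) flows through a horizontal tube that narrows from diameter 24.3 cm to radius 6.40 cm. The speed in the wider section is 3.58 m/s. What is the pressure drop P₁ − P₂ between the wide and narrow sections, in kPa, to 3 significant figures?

By continuity, v₂ = v₁·A₁/A₂ = 3.58·(464/129) = 12.9 m/s.
Along the horizontal streamline, P + ½ρv² is constant.
P₁ − P₂ = ½·1030·(12.9² − 3.58²) = ½·1030·154 = 79100 Pa.

79.1 kPa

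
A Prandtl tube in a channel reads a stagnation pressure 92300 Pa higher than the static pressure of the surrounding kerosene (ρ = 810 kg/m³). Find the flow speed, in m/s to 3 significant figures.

v = 15.1 m/s

Bernoulli between the free stream and the stagnation point: ½ρv² = P_stag − P_static.
v = √(2ΔP/ρ) = √(2·92300/810) = 15.1 m/s.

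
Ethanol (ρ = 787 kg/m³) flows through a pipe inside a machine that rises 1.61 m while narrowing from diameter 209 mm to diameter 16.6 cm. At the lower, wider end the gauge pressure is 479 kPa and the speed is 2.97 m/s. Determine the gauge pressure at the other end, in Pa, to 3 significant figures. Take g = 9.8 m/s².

P₂ ≈ 461000 Pa

Mass conservation (A₁v₁ = A₂v₂) gives v₂ = 2.97 × 343/216 = 4.71 m/s.
Applying Bernoulli between the two ends and solving for P₂: P₂ = P₁ + ½ρ(v₁² − v₂²) − ρgΔh.
P₂ = 479000 + ½·787·(2.97² − 4.71²) − 787·9.8·(+1.61) = 479000 + (-5250) − (12400) = 461000 Pa.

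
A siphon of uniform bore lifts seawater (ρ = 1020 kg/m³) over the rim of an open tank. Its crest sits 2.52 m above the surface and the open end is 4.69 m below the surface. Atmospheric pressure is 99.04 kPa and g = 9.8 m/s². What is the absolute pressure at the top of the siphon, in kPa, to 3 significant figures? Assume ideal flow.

P_top ≈ 27.0 kPa

From the surface to the outlet (both open to atmosphere, surface at rest): v = √(2g·h_out) = √(2·9.8·4.69) = 9.59 m/s.
The bore is uniform, so the speed at the crest is the same v. Bernoulli surface→crest: P_atm = P_top + ½ρv² + ρg·h_top.
P_top = 99040 − ½·1020·9.59² − 1020·9.8·2.52 = 27000 Pa.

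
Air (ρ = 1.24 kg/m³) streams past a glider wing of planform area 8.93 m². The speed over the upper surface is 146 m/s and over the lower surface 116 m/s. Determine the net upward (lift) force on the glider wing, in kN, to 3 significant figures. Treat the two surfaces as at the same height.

43.5 kN

The faster flow above has the lower pressure; Bernoulli (same height) gives ΔP = ½ρ(v_up² − v_low²).
ΔP = ½·1.24·(146² − 116²) = 4870 Pa.
Lift = ΔP · A = 4870 × 8.93 = 43500 N.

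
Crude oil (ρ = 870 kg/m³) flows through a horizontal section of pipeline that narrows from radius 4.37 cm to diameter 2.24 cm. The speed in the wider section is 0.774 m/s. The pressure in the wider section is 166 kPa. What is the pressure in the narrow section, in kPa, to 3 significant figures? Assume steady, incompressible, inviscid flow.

P₂ = 106 kPa

Mass conservation (A₁v₁ = A₂v₂) gives v₂ = 0.774 × 60.0/3.94 = 11.8 m/s.
Bernoulli (h₁ = h₂): P₁ − P₂ = ½ρ(v₂² − v₁²).
P₂ = P₁ − ½ρ(v₂² − v₁²) = 166000 − ½·870·(11.8² − 0.774²) = 166000 − 60100 = 106000 Pa.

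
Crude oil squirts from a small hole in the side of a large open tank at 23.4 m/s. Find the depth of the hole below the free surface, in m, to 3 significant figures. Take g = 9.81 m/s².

For a small hole in a large open tank, ½v² = gh, giving h = v²/(2g).
h = 23.4²/(2·9.81) = 548/19.62 = 27.9 m.

h ≈ 27.9 m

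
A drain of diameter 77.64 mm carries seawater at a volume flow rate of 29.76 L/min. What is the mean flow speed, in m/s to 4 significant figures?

Q = 29.76 L/min = 0.0004960 m³/s.
v = Q/A = 0.0004960 / 0.004734 = 0.1048 m/s.

v ≈ 0.1048 m/s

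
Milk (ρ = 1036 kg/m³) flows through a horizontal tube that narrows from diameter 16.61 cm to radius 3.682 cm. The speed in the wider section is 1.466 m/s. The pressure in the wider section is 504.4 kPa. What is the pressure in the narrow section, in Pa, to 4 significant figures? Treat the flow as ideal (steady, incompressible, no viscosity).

P₂ = 476700 Pa

By continuity, v₂ = v₁·A₁/A₂ = 1.466·(216.7/42.59) = 7.458 m/s.
Bernoulli (h₁ = h₂): P₁ − P₂ = ½ρ(v₂² − v₁²).
P₂ = P₁ − ½ρ(v₂² − v₁²) = 504400 − ½·1036·(7.458² − 1.466²) = 504400 − 27700 = 476700 Pa.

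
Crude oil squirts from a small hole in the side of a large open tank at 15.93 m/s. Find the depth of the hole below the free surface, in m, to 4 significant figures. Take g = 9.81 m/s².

Torricelli: v = √(2gh), so h = v²/(2g).
h = 15.93²/(2·9.81) = 253.8/19.62 = 12.93 m.

h ≈ 12.93 m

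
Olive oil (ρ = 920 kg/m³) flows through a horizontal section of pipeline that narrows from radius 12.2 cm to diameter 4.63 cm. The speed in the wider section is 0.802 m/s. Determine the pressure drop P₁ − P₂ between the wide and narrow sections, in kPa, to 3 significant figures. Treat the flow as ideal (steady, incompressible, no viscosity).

By continuity, v₂ = v₁·A₁/A₂ = 0.802·(468/16.8) = 22.3 m/s.
Along the horizontal streamline, P + ½ρv² is constant.
P₁ − P₂ = ½·920·(22.3² − 0.802²) = ½·920·495 = 228000 Pa.

ΔP ≈ 228 kPa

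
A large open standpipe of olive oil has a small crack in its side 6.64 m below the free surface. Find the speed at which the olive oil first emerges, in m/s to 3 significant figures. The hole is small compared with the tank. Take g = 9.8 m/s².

With the surface at rest and both surface and jet at atmospheric pressure, Bernoulli gives ρg h = ½ρv², so v = √(2gh) = √(2·9.8·6.64) = 11.4 m/s.

11.4 m/s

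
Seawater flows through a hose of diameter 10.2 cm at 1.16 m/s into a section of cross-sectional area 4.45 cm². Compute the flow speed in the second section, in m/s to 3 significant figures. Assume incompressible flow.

v₂ = 21.3 m/s

Continuity gives A₁v₁ = A₂v₂, so v₂ = (81.7 cm²)/(4.45 cm²) × 1.16 m/s = 21.3 m/s.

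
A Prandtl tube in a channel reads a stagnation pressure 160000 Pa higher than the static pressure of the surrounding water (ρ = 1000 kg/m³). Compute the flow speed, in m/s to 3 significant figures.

At the stagnation point the flow is brought to rest, so Bernoulli gives P_stag − P_static = ½ρv².
v = √(2ΔP/ρ) = √(2·160000/1000) = 17.9 m/s.

v ≈ 17.9 m/s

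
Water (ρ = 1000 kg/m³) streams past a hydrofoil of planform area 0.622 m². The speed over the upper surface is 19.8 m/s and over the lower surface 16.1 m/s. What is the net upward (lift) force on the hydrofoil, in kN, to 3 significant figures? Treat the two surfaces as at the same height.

F ≈ 41.3 kN

The faster flow above has the lower pressure; Bernoulli (same height) gives ΔP = ½ρ(v_up² − v_low²).
ΔP = ½·1000·(19.8² − 16.1²) = 66400 Pa.
Lift = ΔP · A = 66400 × 0.622 = 41300 N.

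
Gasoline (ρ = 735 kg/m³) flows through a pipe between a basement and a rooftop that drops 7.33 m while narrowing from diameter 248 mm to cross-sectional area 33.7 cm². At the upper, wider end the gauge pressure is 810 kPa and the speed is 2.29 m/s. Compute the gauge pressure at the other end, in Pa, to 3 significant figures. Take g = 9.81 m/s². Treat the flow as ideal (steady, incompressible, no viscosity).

469000 Pa

Continuity gives A₁v₁ = A₂v₂, so v₂ = (483 cm²)/(33.7 cm²) × 2.29 m/s = 32.8 m/s.
Applying Bernoulli between the two ends and solving for P₂: P₂ = P₁ + ½ρ(v₁² − v₂²) − ρgΔh.
P₂ = 810000 + ½·735·(2.29² − 32.8²) − 735·9.81·(−7.33) = 810000 + (-394000) − (-52900) = 469000 Pa.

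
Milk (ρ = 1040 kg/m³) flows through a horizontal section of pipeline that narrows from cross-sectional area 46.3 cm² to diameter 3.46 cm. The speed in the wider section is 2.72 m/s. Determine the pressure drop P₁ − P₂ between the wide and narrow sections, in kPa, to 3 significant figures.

89.4 kPa

Continuity gives A₁v₁ = A₂v₂, so v₂ = (46.3 cm²)/(9.40 cm²) × 2.72 m/s = 13.4 m/s.
Along the horizontal streamline, P + ½ρv² is constant.
P₁ − P₂ = ½·1040·(13.4² − 2.72²) = ½·1040·172 = 89400 Pa.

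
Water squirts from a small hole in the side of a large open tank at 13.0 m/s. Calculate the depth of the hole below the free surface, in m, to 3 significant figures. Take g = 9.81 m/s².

h = 8.61 m

For a small hole in a large open tank, ½v² = gh, giving h = v²/(2g).
h = 13.0²/(2·9.81) = 169/19.62 = 8.61 m.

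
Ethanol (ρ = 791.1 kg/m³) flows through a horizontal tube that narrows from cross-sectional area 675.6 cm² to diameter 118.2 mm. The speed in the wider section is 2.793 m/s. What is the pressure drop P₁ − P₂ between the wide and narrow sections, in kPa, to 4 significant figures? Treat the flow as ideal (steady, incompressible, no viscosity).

Mass conservation (A₁v₁ = A₂v₂) gives v₂ = 2.793 × 675.6/109.7 = 17.20 m/s.
Bernoulli (h₁ = h₂): P₁ − P₂ = ½ρ(v₂² − v₁²).
P₁ − P₂ = ½·791.1·(17.20² − 2.793²) = ½·791.1·287.9 = 113900 Pa.

ΔP ≈ 113.9 kPa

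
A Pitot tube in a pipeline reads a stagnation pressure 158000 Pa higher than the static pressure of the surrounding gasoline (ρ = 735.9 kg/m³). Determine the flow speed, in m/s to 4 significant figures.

The dynamic pressure equals the rise in static pressure at the stagnation point: ΔP = ½ρv².
v = √(2ΔP/ρ) = √(2·158000/735.9) = 20.72 m/s.

v = 20.72 m/s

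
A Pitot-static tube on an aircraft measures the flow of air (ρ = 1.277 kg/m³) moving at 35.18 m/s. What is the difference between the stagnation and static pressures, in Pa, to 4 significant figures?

790.2 Pa

Bernoulli between the free stream and the stagnation point: ½ρv² = P_stag − P_static.
ΔP = ½·1.277·35.18² = 790.2 Pa.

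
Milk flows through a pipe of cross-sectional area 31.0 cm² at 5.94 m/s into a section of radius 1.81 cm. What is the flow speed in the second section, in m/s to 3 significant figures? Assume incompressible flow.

Continuity gives A₁v₁ = A₂v₂, so v₂ = (31.0 cm²)/(10.3 cm²) × 5.94 m/s = 17.9 m/s.

v₂ ≈ 17.9 m/s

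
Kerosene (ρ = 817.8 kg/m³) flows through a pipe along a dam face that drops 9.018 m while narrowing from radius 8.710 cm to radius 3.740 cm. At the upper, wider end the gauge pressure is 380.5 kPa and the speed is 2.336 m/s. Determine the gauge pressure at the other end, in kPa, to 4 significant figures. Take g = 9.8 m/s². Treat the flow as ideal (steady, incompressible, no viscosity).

P₂ ≈ 389.4 kPa

By continuity, v₂ = v₁·A₁/A₂ = 2.336·(238.3/43.94) = 12.67 m/s.
Bernoulli: P₁ + ½ρv₁² + ρg h₁ = P₂ + ½ρv₂² + ρg h₂, so P₂ = P₁ + ½ρ(v₁² − v₂²) − ρg(h₂ − h₁).
P₂ = 380500 + ½·817.8·(2.336² − 12.67²) − 817.8·9.8·(−9.018) = 380500 + (-63410) − (-72270) = 389400 Pa.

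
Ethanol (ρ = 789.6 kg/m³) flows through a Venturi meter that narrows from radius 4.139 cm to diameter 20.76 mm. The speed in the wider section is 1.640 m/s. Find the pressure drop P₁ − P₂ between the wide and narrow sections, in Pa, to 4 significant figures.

Continuity gives A₁v₁ = A₂v₂, so v₂ = (53.82 cm²)/(3.385 cm²) × 1.640 m/s = 26.08 m/s.
Along the horizontal streamline, P + ½ρv² is constant.
P₁ − P₂ = ½·789.6·(26.08² − 1.640²) = ½·789.6·677.3 = 267400 Pa.

ΔP = 267400 Pa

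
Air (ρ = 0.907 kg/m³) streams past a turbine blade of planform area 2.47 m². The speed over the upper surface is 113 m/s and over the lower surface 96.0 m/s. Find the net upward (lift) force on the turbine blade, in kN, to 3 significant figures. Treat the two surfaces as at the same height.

F ≈ 3.98 kN

With equal heights on the two surfaces, Bernoulli gives P_lower − P_upper = ½ρ(v_upper² − v_lower²).
ΔP = ½·0.907·(113² − 96.0²) = 1610 Pa.
Lift = ΔP · A = 1610 × 2.47 = 3980 N.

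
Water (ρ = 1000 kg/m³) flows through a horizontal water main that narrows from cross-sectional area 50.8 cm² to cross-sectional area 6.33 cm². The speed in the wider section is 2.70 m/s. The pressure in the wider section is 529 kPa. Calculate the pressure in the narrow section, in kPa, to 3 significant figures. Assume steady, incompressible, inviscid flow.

Mass conservation (A₁v₁ = A₂v₂) gives v₂ = 2.70 × 50.8/6.33 = 21.7 m/s.
Along the horizontal streamline, P + ½ρv² is constant.
P₂ = P₁ − ½ρ(v₂² − v₁²) = 529000 − ½·1000·(21.7² − 2.70²) = 529000 − 231000 = 298000 Pa.

P₂ = 298 kPa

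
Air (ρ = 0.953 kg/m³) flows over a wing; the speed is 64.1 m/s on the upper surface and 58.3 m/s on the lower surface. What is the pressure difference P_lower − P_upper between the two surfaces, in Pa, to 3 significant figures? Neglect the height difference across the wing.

ΔP ≈ 338 Pa

Bernoulli (same height): P_lower − P_upper = ½ρ(v_upper² − v_lower²).
ΔP = ½·0.953·(64.1² − 58.3²) = 338 Pa.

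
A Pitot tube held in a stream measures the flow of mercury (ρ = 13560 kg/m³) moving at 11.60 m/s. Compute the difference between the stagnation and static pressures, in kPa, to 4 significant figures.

912.3 kPa

The dynamic pressure equals the rise in static pressure at the stagnation point: ΔP = ½ρv².
ΔP = ½·13560·11.60² = 912300 Pa.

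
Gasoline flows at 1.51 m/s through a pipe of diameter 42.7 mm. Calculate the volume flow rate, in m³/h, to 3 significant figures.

7.78 m³/h

Q = A·v = 0.00143 m² × 1.51 m/s = 0.00216 m³/s.
Converting: 0.00216 m³/s × 3600 = 7.78 m³/h.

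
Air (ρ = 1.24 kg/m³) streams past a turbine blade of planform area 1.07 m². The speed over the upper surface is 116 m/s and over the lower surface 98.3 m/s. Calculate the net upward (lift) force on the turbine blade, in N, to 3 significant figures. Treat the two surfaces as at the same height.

F ≈ 2520 N

With equal heights on the two surfaces, Bernoulli gives P_lower − P_upper = ½ρ(v_upper² − v_lower²).
ΔP = ½·1.24·(116² − 98.3²) = 2350 Pa.
Lift = ΔP · A = 2350 × 1.07 = 2520 N.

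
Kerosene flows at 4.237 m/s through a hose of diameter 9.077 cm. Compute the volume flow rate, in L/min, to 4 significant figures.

Q = A·v = 0.006471 m² × 4.237 m/s = 0.02742 m³/s.
Converting: 0.02742 m³/s × 60000 = 1645 L/min.

Q ≈ 1645 L/min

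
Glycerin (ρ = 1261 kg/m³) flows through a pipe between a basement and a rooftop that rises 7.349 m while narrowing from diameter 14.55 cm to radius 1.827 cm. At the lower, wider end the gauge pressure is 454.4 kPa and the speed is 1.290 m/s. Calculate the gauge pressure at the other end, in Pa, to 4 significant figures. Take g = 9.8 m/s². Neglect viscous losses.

P₂ = 100900 Pa

The volume flow rate is constant, so v₂ = (A₁/A₂)v₁ = (166.3/10.49)·1.290 = 20.45 m/s.
Bernoulli: P₁ + ½ρv₁² + ρg h₁ = P₂ + ½ρv₂² + ρg h₂, so P₂ = P₁ + ½ρ(v₁² − v₂²) − ρg(h₂ − h₁).
P₂ = 454400 + ½·1261·(1.290² − 20.45²) − 1261·9.8·(+7.349) = 454400 + (-262700) − (90820) = 100900 Pa.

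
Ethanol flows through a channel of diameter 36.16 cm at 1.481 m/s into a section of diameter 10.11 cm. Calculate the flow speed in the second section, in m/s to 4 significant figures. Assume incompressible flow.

Continuity gives A₁v₁ = A₂v₂, so v₂ = (1027 cm²)/(80.28 cm²) × 1.481 m/s = 18.95 m/s.

v₂ ≈ 18.95 m/s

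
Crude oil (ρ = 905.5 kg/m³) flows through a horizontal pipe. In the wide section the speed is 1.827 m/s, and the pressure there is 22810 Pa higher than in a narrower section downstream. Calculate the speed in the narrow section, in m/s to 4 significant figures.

Along the level pipe P + ½ρv² is conserved, hence v₂² = v₁² + 2(P₁ − P₂)/ρ.
v₂ = √(1.827² + 2·22810/905.5) = √(3.338 + 50.38) = 7.329 m/s.

v₂ = 7.329 m/s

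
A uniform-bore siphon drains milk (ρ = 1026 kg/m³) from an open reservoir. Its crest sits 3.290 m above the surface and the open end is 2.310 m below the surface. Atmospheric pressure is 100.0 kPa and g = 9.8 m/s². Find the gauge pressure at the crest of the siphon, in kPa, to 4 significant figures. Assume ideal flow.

P_gauge ≈ -56.31 kPa

From the surface to the outlet (both open to atmosphere, surface at rest): v = √(2g·h_out) = √(2·9.8·2.310) = 6.729 m/s.
The bore is uniform, so the speed at the crest is the same v. Bernoulli surface→crest: P_atm = P_top + ½ρv² + ρg·h_top.
P_top = 100000 − ½·1026·6.729² − 1026·9.8·3.290 = 43690 Pa. So P_gauge = P_top − P_atm = -56310 Pa.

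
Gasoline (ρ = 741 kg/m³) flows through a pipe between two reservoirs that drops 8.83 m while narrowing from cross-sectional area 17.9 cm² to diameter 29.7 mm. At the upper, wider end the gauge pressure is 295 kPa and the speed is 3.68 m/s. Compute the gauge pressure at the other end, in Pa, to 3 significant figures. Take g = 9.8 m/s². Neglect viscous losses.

P₂ ≈ 331000 Pa

Mass conservation (A₁v₁ = A₂v₂) gives v₂ = 3.68 × 17.9/6.93 = 9.51 m/s.
Bernoulli: P₁ + ½ρv₁² + ρg h₁ = P₂ + ½ρv₂² + ρg h₂, so P₂ = P₁ + ½ρ(v₁² − v₂²) − ρg(h₂ − h₁).
P₂ = 295000 + ½·741·(3.68² − 9.51²) − 741·9.8·(−8.83) = 295000 + (-28500) − (-64100) = 331000 Pa.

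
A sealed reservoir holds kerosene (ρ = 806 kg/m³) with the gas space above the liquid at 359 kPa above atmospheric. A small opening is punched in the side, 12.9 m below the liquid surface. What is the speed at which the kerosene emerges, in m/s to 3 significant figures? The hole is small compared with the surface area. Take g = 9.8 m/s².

v = 33.8 m/s

Take point 1 at the surface (v₁ ≈ 0) and point 2 at the hole (at atmospheric pressure). Bernoulli: P₁ + ρg h = P_atm + ½ρv₂².
With P₁ − P_atm = 359000 Pa, v₂ = √(2gh + 2ΔP/ρ) = √(2·9.8·12.9 + 2·359000/806) = 33.8 m/s.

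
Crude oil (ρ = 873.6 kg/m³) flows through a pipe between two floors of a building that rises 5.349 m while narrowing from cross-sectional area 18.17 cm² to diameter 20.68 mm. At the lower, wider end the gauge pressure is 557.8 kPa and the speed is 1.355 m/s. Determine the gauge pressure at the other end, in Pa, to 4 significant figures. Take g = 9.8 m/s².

Mass conservation (A₁v₁ = A₂v₂) gives v₂ = 1.355 × 18.17/3.359 = 7.330 m/s.
Applying Bernoulli between the two ends and solving for P₂: P₂ = P₁ + ½ρ(v₁² − v₂²) − ρgΔh.
P₂ = 557800 + ½·873.6·(1.355² − 7.330²) − 873.6·9.8·(+5.349) = 557800 + (-22670) − (45790) = 489300 Pa.

P₂ ≈ 489300 Pa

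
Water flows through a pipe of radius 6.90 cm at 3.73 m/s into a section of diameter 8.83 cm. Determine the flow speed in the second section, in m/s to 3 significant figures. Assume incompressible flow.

9.11 m/s

Mass conservation (A₁v₁ = A₂v₂) gives v₂ = 3.73 × 150/61.2 = 9.11 m/s.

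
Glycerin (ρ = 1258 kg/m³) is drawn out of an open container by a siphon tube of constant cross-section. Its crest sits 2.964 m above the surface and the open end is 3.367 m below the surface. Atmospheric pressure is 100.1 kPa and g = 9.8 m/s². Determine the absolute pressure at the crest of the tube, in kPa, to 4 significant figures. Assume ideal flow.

P_top ≈ 22.05 kPa

The outlet speed comes from Torricelli: v = √(2g·3.367) = 8.124 m/s.
Continuity keeps v the same throughout the tube; from surface to crest, P_atm + 0 = P_top + ½ρv² + ρg·h_top.
P_top = 100100 − ½·1258·8.124² − 1258·9.8·2.964 = 22050 Pa.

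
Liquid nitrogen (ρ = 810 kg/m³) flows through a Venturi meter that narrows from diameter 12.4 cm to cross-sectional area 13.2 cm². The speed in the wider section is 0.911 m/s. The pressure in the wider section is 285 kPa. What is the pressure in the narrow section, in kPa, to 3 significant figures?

By continuity, v₂ = v₁·A₁/A₂ = 0.911·(121/13.2) = 8.33 m/s.
Bernoulli (h₁ = h₂): P₁ − P₂ = ½ρ(v₂² − v₁²).
P₂ = P₁ − ½ρ(v₂² − v₁²) = 285000 − ½·810·(8.33² − 0.911²) = 285000 − 27800 = 257000 Pa.

257 kPa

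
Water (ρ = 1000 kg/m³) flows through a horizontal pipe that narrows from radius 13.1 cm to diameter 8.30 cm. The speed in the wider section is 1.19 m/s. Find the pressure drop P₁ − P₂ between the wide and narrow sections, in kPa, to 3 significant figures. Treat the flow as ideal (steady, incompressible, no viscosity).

Mass conservation (A₁v₁ = A₂v₂) gives v₂ = 1.19 × 539/54.1 = 11.9 m/s.
With no height change, Bernoulli's equation is P₁ + ½ρv₁² = P₂ + ½ρv₂².
P₁ − P₂ = ½·1000·(11.9² − 1.19²) = ½·1000·139 = 69600 Pa.

ΔP = 69.6 kPa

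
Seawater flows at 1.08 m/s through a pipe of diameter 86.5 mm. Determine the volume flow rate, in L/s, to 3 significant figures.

Q = A·v = 0.00588 m² × 1.08 m/s = 0.00635 m³/s.
Converting: 0.00635 m³/s × 1000 = 6.35 L/s.

6.35 L/s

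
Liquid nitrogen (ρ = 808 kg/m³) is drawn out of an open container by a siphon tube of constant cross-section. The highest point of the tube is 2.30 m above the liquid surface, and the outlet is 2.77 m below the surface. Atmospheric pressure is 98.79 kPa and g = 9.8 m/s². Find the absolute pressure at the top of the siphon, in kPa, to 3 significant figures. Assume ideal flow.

Bernoulli surface→outlet gives ½v² = g·h_out, so v = √(2·9.8·2.77) = 7.37 m/s.
The bore is uniform, so the speed at the crest is the same v. Bernoulli surface→crest: P_atm = P_top + ½ρv² + ρg·h_top.
P_top = 98790 − ½·808·7.37² − 808·9.8·2.30 = 58600 Pa.

P_top = 58.6 kPa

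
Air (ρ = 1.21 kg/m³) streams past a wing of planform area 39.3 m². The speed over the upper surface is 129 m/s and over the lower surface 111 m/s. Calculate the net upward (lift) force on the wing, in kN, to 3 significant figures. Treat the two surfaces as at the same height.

The faster flow above has the lower pressure; Bernoulli (same height) gives ΔP = ½ρ(v_up² − v_low²).
ΔP = ½·1.21·(129² − 111²) = 2610 Pa.
Lift = ΔP · A = 2610 × 39.3 = 103000 N.

103 kN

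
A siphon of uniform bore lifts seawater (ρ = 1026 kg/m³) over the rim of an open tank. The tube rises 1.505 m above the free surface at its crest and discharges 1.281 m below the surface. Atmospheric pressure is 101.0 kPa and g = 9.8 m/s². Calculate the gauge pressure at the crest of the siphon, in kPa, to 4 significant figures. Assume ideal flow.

Bernoulli surface→outlet gives ½v² = g·h_out, so v = √(2·9.8·1.281) = 5.011 m/s.
Continuity keeps v the same throughout the tube; from surface to crest, P_atm + 0 = P_top + ½ρv² + ρg·h_top.
P_top = 101000 − ½·1026·5.011² − 1026·9.8·1.505 = 72990 Pa. So P_gauge = P_top − P_atm = -28010 Pa.

-28.01 kPa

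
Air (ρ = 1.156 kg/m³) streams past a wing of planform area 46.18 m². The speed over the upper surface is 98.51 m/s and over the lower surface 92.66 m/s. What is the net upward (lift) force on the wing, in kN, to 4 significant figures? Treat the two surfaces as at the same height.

With equal heights on the two surfaces, Bernoulli gives P_lower − P_upper = ½ρ(v_upper² − v_lower²).
ΔP = ½·1.156·(98.51² − 92.66²) = 646.4 Pa.
Lift = ΔP · A = 646.4 × 46.18 = 29850 N.

F = 29.85 kN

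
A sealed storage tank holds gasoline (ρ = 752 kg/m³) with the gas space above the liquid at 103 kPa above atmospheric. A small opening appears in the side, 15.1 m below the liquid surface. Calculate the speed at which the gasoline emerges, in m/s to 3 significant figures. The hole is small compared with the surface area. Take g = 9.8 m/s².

Take point 1 at the surface (v₁ ≈ 0) and point 2 at the hole (at atmospheric pressure). Bernoulli: P₁ + ρg h = P_atm + ½ρv₂².
With P₁ − P_atm = 103000 Pa, v₂ = √(2gh + 2ΔP/ρ) = √(2·9.8·15.1 + 2·103000/752) = 23.9 m/s.

v ≈ 23.9 m/s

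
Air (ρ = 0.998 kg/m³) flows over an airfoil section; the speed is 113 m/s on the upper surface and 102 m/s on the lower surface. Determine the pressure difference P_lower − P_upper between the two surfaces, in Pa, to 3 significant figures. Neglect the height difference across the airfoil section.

ΔP ≈ 1180 Pa

Bernoulli (same height): P_lower − P_upper = ½ρ(v_upper² − v_lower²).
ΔP = ½·0.998·(113² − 102²) = 1180 Pa.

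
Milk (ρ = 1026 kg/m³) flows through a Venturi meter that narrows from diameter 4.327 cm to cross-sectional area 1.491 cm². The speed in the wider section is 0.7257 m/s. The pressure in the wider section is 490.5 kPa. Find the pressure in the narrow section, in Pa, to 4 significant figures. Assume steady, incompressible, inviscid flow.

Continuity gives A₁v₁ = A₂v₂, so v₂ = (14.70 cm²)/(1.491 cm²) × 0.7257 m/s = 7.157 m/s.
The pipe is horizontal, so Bernoulli reduces to P₁ + ½ρv₁² = P₂ + ½ρv₂².
P₂ = P₁ − ½ρ(v₂² − v₁²) = 490500 − ½·1026·(7.157² − 0.7257²) = 490500 − 26010 = 464500 Pa.

P₂ = 464500 Pa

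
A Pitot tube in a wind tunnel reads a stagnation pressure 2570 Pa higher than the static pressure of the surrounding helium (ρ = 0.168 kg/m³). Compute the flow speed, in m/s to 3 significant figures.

175 m/s

The dynamic pressure equals the rise in static pressure at the stagnation point: ΔP = ½ρv².
v = √(2ΔP/ρ) = √(2·2570/0.168) = 175 m/s.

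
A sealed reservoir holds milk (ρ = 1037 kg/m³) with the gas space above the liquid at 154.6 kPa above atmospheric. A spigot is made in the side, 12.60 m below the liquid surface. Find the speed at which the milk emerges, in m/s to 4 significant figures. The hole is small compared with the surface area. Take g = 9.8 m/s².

Take point 1 at the surface (v₁ ≈ 0) and point 2 at the hole (at atmospheric pressure). Bernoulli: P₁ + ρg h = P_atm + ½ρv₂².
With P₁ − P_atm = 154600 Pa, v₂ = √(2gh + 2ΔP/ρ) = √(2·9.8·12.60 + 2·154600/1037) = 23.35 m/s.

v ≈ 23.35 m/s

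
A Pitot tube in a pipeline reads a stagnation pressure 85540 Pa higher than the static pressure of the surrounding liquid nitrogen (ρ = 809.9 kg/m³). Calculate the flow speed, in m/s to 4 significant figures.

14.53 m/s

Bernoulli between the free stream and the stagnation point: ½ρv² = P_stag − P_static.
v = √(2ΔP/ρ) = √(2·85540/809.9) = 14.53 m/s.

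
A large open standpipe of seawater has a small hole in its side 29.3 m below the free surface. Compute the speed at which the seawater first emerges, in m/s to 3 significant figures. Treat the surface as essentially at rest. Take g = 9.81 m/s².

v ≈ 24.0 m/s

The surface is effectively still and both ends are open, so ½v² = gh and v = √(2·9.81·29.3) = 24.0 m/s.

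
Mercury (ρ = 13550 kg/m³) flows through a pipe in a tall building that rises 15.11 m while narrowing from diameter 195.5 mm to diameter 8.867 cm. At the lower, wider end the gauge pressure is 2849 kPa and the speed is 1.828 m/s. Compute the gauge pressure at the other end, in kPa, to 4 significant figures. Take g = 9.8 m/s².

P₂ ≈ 330.2 kPa

Continuity gives A₁v₁ = A₂v₂, so v₂ = (300.2 cm²)/(61.75 cm²) × 1.828 m/s = 8.886 m/s.
Applying Bernoulli between the two ends and solving for P₂: P₂ = P₁ + ½ρ(v₁² − v₂²) − ρgΔh.
P₂ = 2849000 + ½·13550·(1.828² − 8.886²) − 13550·9.8·(+15.11) = 2849000 + (-512300) − (2006000) = 330200 Pa.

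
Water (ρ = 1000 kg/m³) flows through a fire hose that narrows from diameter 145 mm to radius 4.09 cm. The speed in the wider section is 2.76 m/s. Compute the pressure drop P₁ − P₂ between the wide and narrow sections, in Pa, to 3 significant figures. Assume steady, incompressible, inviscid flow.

ΔP ≈ 33800 Pa

The volume flow rate is constant, so v₂ = (A₁/A₂)v₁ = (165/52.6)·2.76 = 8.67 m/s.
The pipe is horizontal, so Bernoulli reduces to P₁ + ½ρv₁² = P₂ + ½ρv₂².
P₁ − P₂ = ½·1000·(8.67² − 2.76²) = ½·1000·67.6 = 33800 Pa.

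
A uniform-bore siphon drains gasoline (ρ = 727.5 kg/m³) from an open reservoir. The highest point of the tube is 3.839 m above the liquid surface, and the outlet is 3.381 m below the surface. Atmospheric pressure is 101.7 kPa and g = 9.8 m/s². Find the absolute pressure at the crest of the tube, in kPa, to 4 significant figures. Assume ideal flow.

P_top ≈ 50.23 kPa

Bernoulli surface→outlet gives ½v² = g·h_out, so v = √(2·9.8·3.381) = 8.140 m/s.
The bore is uniform, so the speed at the crest is the same v. Bernoulli surface→crest: P_atm = P_top + ½ρv² + ρg·h_top.
P_top = 101700 − ½·727.5·8.140² − 727.5·9.8·3.839 = 50230 Pa.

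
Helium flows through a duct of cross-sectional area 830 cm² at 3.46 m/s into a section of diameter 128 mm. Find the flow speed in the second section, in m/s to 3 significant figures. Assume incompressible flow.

The volume flow rate is constant, so v₂ = (A₁/A₂)v₁ = (830/129)·3.46 = 22.3 m/s.

v₂ ≈ 22.3 m/s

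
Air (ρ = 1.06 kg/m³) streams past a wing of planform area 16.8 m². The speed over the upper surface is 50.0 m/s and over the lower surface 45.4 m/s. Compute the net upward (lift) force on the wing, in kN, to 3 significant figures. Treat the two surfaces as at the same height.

F ≈ 3.91 kN

From P + ½ρv² = const at equal height, P_low − P_up = ½ρ(v_up² − v_low²).
ΔP = ½·1.06·(50.0² − 45.4²) = 233 Pa.
Lift = ΔP · A = 233 × 16.8 = 3910 N.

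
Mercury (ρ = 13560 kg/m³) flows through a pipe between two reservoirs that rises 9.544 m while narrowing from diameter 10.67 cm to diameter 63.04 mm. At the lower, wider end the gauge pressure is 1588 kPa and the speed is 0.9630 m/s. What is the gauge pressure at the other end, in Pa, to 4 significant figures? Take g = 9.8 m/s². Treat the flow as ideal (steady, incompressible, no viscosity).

P₂ ≈ 274400 Pa

Mass conservation (A₁v₁ = A₂v₂) gives v₂ = 0.9630 × 89.42/31.21 = 2.759 m/s.
Bernoulli: P₁ + ½ρv₁² + ρg h₁ = P₂ + ½ρv₂² + ρg h₂, so P₂ = P₁ + ½ρ(v₁² − v₂²) − ρg(h₂ − h₁).
P₂ = 1588000 + ½·13560·(0.9630² − 2.759²) − 13560·9.8·(+9.544) = 1588000 + (-45320) − (1268000) = 274400 Pa.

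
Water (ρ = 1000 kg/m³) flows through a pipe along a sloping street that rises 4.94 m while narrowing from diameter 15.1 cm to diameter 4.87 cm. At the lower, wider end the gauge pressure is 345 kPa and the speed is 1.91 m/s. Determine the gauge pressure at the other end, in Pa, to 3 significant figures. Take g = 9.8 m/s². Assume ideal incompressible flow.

P₂ ≈ 130000 Pa

Mass conservation (A₁v₁ = A₂v₂) gives v₂ = 1.91 × 179/18.6 = 18.4 m/s.
Energy conservation along the streamline gives P₂ = P₁ − ½ρ(v₂² − v₁²) − ρg(h₂ − h₁).
P₂ = 345000 + ½·1000·(1.91² − 18.4²) − 1000·9.8·(+4.94) = 345000 + (-167000) − (48400) = 130000 Pa.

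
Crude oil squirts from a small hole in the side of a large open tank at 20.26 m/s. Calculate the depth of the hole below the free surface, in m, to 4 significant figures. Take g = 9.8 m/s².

For a small hole in a large open tank, ½v² = gh, giving h = v²/(2g).
h = 20.26²/(2·9.8) = 410.5/19.60 = 20.94 m.

h = 20.94 m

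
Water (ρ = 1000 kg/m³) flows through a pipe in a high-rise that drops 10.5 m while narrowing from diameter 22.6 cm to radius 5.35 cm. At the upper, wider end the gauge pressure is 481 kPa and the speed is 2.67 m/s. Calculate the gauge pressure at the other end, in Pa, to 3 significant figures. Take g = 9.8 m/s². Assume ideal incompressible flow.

By continuity, v₂ = v₁·A₁/A₂ = 2.67·(401/89.9) = 11.9 m/s.
Bernoulli: P₁ + ½ρv₁² + ρg h₁ = P₂ + ½ρv₂² + ρg h₂, so P₂ = P₁ + ½ρ(v₁² − v₂²) − ρg(h₂ − h₁).
P₂ = 481000 + ½·1000·(2.67² − 11.9²) − 1000·9.8·(−10.5) = 481000 + (-67400) − (-103000) = 517000 Pa.

P₂ ≈ 517000 Pa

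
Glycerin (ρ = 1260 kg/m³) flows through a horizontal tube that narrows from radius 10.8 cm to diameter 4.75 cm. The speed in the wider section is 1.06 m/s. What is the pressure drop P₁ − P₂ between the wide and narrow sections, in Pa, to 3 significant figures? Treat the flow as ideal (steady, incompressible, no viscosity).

ΔP ≈ 302000 Pa

By continuity, v₂ = v₁·A₁/A₂ = 1.06·(366/17.7) = 21.9 m/s.
The pipe is horizontal, so Bernoulli reduces to P₁ + ½ρv₁² = P₂ + ½ρv₂².
P₁ − P₂ = ½·1260·(21.9² − 1.06²) = ½·1260·479 = 302000 Pa.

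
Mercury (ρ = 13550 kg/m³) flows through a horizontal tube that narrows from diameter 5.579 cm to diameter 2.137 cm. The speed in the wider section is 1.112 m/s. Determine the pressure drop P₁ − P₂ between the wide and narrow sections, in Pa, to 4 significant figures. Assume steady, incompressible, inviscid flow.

The volume flow rate is constant, so v₂ = (A₁/A₂)v₁ = (24.45/3.587)·1.112 = 7.579 m/s.
The pipe is horizontal, so Bernoulli reduces to P₁ + ½ρv₁² = P₂ + ½ρv₂².
P₁ − P₂ = ½·13550·(7.579² − 1.112²) = ½·13550·56.20 = 380800 Pa.

ΔP = 380800 Pa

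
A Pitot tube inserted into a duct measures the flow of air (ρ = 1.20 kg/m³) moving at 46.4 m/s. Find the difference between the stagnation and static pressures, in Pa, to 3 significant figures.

1290 Pa

At the stagnation point the flow is brought to rest, so Bernoulli gives P_stag − P_static = ½ρv².
ΔP = ½·1.20·46.4² = 1290 Pa.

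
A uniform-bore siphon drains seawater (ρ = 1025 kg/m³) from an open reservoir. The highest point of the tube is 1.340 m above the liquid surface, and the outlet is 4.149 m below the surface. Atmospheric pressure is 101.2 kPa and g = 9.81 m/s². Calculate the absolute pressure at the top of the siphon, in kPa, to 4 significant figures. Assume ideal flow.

P_top = 46.01 kPa

The outlet speed comes from Torricelli: v = √(2g·4.149) = 9.022 m/s.
With constant cross-section the crest speed equals v; applying Bernoulli from the surface up to the crest, P_top = P_atm − ½ρv² − ρg·h_top.
P_top = 101200 − ½·1025·9.022² − 1025·9.81·1.340 = 46010 Pa.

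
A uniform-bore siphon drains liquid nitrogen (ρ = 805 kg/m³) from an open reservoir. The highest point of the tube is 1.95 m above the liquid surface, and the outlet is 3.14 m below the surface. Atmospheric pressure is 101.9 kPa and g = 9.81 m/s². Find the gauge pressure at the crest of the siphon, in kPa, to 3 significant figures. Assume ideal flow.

-40.2 kPa

The outlet speed comes from Torricelli: v = √(2g·3.14) = 7.85 m/s.
The bore is uniform, so the speed at the crest is the same v. Bernoulli surface→crest: P_atm = P_top + ½ρv² + ρg·h_top.
P_top = 101900 − ½·805·7.85² − 805·9.81·1.95 = 61700 Pa. So P_gauge = P_top − P_atm = -40200 Pa.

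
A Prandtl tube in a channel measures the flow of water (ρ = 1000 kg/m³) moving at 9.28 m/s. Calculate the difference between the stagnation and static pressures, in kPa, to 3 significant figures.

The dynamic pressure equals the rise in static pressure at the stagnation point: ΔP = ½ρv².
ΔP = ½·1000·9.28² = 43100 Pa.

ΔP ≈ 43.1 kPa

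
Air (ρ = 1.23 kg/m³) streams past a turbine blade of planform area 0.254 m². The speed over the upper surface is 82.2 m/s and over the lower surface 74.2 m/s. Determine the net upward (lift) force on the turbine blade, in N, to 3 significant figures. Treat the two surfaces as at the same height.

195 N

The faster flow above has the lower pressure; Bernoulli (same height) gives ΔP = ½ρ(v_up² − v_low²).
ΔP = ½·1.23·(82.2² − 74.2²) = 769 Pa.
Lift = ΔP · A = 769 × 0.254 = 195 N.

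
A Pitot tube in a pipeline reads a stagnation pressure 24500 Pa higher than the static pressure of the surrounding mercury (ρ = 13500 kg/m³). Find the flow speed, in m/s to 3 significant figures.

v = 1.91 m/s

The dynamic pressure equals the rise in static pressure at the stagnation point: ΔP = ½ρv².
v = √(2ΔP/ρ) = √(2·24500/13500) = 1.91 m/s.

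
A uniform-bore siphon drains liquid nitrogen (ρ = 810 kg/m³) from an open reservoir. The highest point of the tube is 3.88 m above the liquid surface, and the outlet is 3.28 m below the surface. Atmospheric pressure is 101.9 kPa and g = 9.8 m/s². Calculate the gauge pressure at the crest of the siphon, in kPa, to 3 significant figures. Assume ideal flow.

Bernoulli surface→outlet gives ½v² = g·h_out, so v = √(2·9.8·3.28) = 8.02 m/s.
The bore is uniform, so the speed at the crest is the same v. Bernoulli surface→crest: P_atm = P_top + ½ρv² + ρg·h_top.
P_top = 101900 − ½·810·8.02² − 810·9.8·3.88 = 45100 Pa. So P_gauge = P_top − P_atm = -56800 Pa.

-56.8 kPa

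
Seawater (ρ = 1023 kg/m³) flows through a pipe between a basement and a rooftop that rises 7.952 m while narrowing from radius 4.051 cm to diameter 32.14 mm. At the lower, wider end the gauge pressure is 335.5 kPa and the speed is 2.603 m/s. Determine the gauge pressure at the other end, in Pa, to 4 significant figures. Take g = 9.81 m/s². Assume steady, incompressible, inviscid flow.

By continuity, v₂ = v₁·A₁/A₂ = 2.603·(51.56/8.113) = 16.54 m/s.
Bernoulli: P₁ + ½ρv₁² + ρg h₁ = P₂ + ½ρv₂² + ρg h₂, so P₂ = P₁ + ½ρ(v₁² − v₂²) − ρg(h₂ − h₁).
P₂ = 335500 + ½·1023·(2.603² − 16.54²) − 1023·9.81·(+7.952) = 335500 + (-136500) − (79800) = 119200 Pa.

P₂ ≈ 119200 Pa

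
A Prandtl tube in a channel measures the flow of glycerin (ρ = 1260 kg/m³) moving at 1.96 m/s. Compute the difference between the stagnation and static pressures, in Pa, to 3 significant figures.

The dynamic pressure equals the rise in static pressure at the stagnation point: ΔP = ½ρv².
ΔP = ½·1260·1.96² = 2420 Pa.

ΔP ≈ 2420 Pa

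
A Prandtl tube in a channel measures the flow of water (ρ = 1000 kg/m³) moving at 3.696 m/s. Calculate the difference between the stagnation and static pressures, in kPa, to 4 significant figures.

The dynamic pressure equals the rise in static pressure at the stagnation point: ΔP = ½ρv².
ΔP = ½·1000·3.696² = 6830 Pa.

ΔP = 6.830 kPa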